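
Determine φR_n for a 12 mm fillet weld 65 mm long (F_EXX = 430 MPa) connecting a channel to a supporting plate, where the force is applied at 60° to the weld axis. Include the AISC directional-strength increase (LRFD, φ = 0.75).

t_e = 0.707 × 12 = 8.484 mm; A_we = 8.484 × 65 = 551.5 mm².
Directional factor: 1.0 + 0.5 sin^1.5(60°) = 1.403.
F_nw = 0.6 × 430 × 1.403 = 362 MPa.
φR_n = 0.75 × 362 × 551.5 × 10⁻³ = 149.7 kN.

φR_n ≈ 150 kN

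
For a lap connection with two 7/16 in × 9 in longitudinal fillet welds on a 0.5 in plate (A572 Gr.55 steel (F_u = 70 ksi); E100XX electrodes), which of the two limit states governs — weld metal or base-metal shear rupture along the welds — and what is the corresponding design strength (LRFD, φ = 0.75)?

φR_n ≈ 251 kips (weld metal governs)

E100XX → F_EXX = 100 ksi.
t_e = 0.707 × 0.4375 = 0.3093 in; L = 18 in.
Weld metal: φR_n = 0.75 × 0.6 × 100 × 0.3093 × 18 = 250.5 kips.
Base metal (shear rupture): φR_n = 0.75 × 0.6 × 70 × 0.5 × 18 = 283.5 kips.
Governing: weld metal.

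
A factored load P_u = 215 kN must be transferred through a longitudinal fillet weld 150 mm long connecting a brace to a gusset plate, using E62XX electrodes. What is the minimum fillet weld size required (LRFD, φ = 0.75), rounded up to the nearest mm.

w = 8 mm

E62XX → F_EXX = 620 MPa.
Total weld length L = 150 mm.
Required throat t_e = P_u / (φ × 0.6 F_EXX × L) = 215 / (0.75 × 0.6 × 620 × 150 × 10⁻³) = 5.137 mm.
Required leg w = t_e / 0.707 = 7.266 mm → use 8 mm.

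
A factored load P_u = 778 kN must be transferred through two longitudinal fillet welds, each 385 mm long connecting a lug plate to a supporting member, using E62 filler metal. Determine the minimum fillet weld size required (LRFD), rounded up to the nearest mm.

w = 6 mm

E62XX → F_EXX = 620 MPa.
Total weld length L = 770 mm.
Required throat t_e = P_u / (φ × 0.6 F_EXX × L) = 778 / (0.75 × 0.6 × 620 × 770 × 10⁻³) = 3.621 mm.
Required leg w = t_e / 0.707 = 5.122 mm → use 6 mm.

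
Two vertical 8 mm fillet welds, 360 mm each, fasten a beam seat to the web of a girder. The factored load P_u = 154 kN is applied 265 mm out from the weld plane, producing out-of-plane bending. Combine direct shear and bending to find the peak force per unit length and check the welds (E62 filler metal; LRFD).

f_max ≈ 969 N/mm; adequate

E62XX → F_EXX = 620 MPa.
L_w = 2 × 360 = 720 mm; section modulus (unit throat) S = 2 × L²/6 = 43200 mm².
Direct shear f_v = P/L_w = 154×10³/720 = 213.9 N/mm.
Moment M = P × e = 154×10³ × 265 = 40810000 N·mm; bending f_b = M/S = 944.7 N/mm.
f_max = √(f_v² + f_b²) = √(213.9² + 944.7²) = 968.6 N/mm.
φr_n = 0.75 × 0.6 × 620 × (0.707 × 8) = 1578 N/mm → adequate.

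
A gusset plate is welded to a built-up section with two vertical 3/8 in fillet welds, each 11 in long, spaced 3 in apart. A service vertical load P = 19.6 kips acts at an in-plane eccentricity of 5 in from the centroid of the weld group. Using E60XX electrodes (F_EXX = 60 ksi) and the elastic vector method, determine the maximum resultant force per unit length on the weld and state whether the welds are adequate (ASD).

f_max ≈ 2.45 kip/in; adequate

Total weld length L_w = 22 in. Treat welds as unit-width lines.
Polar moment about centroid: J = 2[d³/12 + d(b/2)²] = 2[11³/12 + 11×1.5²] = 271.3 in³.
Direct shear f_v = P/L_w = 19.6 / 22 = 0.8909 kip/in (vertical).
Torsion M = P·e = 19.6 × 5 = 98 kip·in.
Critical point at (x, y) = (1.5, 5.5) from centroid. f_tx = M·y/J = 1.986 kip/in; f_ty = M·x/J = 0.5418 kip/in.
Resultant f_max = √[f_tx² + (f_v + f_ty)²] = √[1.986² + (0.8909 + 0.5418)²] = 2.449 kip/in.
Capacity per unit length: r_n/Ω = (1/2.0) × 0.6 × 60 × (0.707 × 0.375) = 4.772 kip/in.
2.449 ≤ 4.772 → adequate.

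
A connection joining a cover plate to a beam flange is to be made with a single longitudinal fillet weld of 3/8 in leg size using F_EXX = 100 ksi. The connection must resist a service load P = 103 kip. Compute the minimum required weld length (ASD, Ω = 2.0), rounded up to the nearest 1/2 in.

Throat t_e = 0.707 × 0.375 = 0.2651 in.
r_n/Ω = (0.6 × 100 × 0.2651) / 2.0 = 7.954 kip/in.
L_req = P / (r_n/Ω) = 103 / 7.954 = 12.95 in total.
Round up → use L = 13 in.

L = 13 in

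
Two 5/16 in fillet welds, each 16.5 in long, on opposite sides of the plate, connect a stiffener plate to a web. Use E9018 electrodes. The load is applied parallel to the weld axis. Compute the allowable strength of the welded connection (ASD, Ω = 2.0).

R_n/Ω ≈ 197 kip

E90XX → F_EXX = 90 ksi.
Effective throat t_e = 0.707 × 0.3125 = 0.2209 in.
Total length L = 33 in; A_we = 0.2209 × 33 = 7.291 in².
F_nw = 0.6 F_EXX = 0.6 × 90 = 54 ksi.
R_n = 54 × 7.291 = 393.7 kip; R_n/Ω = 393.7/2.0 = 196.9 kip.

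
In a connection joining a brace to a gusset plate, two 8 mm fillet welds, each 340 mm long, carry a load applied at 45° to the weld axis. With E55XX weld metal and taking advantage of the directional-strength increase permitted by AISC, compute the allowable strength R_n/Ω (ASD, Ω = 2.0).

E55XX → F_EXX = 550 MPa.
t_e = 0.707 × 8 = 5.656 mm; A_we = 5.656 × 680 = 3846 mm².
Directional factor: 1.0 + 0.5 sin^1.5(45°) = 1.297.
F_nw = 0.6 × 550 × 1.297 = 428.1 MPa.
R_n/Ω = (428.1 × 3846) / 2.0 × 10⁻³ = 823.3 kN.

R_n/Ω ≈ 823 kN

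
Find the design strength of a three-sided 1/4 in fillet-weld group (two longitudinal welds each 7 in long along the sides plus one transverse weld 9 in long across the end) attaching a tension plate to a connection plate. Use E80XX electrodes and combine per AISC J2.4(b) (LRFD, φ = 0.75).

φR_n ≈ 162 kip

E80XX → F_EXX = 80 ksi.
t_e = 0.707 × 0.25 = 0.1767 in.
R_nwl = 0.6 × 80 × 0.1767 × 14 = 118.8 kip (longitudinal, 2 welds).
R_nwt = 0.6 × 80 × 0.1767 × 9 = 76.36 kip (transverse, base value).
(i) R_nwl + R_nwt = 195.1 kip; (ii) 0.85 R_nwl + 1.5 R_nwt = 215.5 kip.
R_n = max = 215.5 kip [governs: (ii)]; φR_n = 161.6 kip.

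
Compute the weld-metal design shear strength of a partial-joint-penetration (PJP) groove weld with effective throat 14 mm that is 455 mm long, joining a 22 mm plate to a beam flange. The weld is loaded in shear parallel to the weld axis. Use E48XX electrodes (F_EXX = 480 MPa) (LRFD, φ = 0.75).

φR_n ≈ 1380 kN

Effective throat (given) t_e = 14 mm.
A_we = 14 × 455 = 6370 mm².
F_nw = 0.6 F_EXX = 288 MPa.
φR_n = 0.75 × 288 × 6370 × 10⁻³ = 1376 kN.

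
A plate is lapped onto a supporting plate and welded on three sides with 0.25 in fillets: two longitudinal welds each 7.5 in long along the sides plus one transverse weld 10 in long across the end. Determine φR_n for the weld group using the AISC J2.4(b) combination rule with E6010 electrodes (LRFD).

E60XX → F_EXX = 60 ksi.
t_e = 0.707 × 0.25 = 0.1767 in.
R_nwl = 0.6 × 60 × 0.1767 × 15 = 95.44 kips (longitudinal, 2 welds).
R_nwt = 0.6 × 60 × 0.1767 × 10 = 63.63 kips (transverse, base value).
(i) R_nwl + R_nwt = 159.1 kips; (ii) 0.85 R_nwl + 1.5 R_nwt = 176.6 kips.
R_n = max = 176.6 kips [governs: (ii)]; φR_n = 132.4 kips.

φR_n ≈ 132 kips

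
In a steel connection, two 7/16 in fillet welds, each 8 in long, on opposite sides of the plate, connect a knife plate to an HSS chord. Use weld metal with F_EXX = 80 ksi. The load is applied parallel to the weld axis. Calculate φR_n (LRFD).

φR_n ≈ 178 kip

Effective throat t_e = 0.707 × 0.4375 = 0.3093 in.
Total length L = 16 in; A_we = 0.3093 × 16 = 4.949 in².
F_nw = 0.6 F_EXX = 0.6 × 80 = 48 ksi.
φR_n = 0.75 × 48 × 4.949 = 178.2 kip.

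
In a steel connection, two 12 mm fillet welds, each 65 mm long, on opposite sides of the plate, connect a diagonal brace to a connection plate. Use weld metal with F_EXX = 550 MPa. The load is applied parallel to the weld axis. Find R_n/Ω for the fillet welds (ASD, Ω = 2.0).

Effective throat t_e = 0.707 × 12 = 8.484 mm.
Total length L = 130 mm; A_we = 8.484 × 130 = 1103 mm².
F_nw = 0.6 F_EXX = 0.6 × 550 = 330 MPa.
R_n = 330 × 1103 × 10⁻³ = 364 kN; R_n/Ω = 364/2.0 = 182 kN.

R_n/Ω ≈ 182 kN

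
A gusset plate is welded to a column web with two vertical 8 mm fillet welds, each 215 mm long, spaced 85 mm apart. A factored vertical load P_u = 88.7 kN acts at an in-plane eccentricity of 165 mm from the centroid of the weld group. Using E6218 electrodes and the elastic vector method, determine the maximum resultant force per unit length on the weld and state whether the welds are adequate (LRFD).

E62XX → F_EXX = 620 MPa.
Total weld length L_w = 430 mm. Treat welds as unit-width lines.
Polar moment about centroid: J = 2[d³/12 + d(b/2)²] = 2[215³/12 + 215×42.5²] = 2433000 mm³.
Direct shear f_v = P/L_w = 88.7×10³ / 430 = 206.3 N/mm (vertical).
Torsion M = P·e = 88.7×10³ × 165 = 14636000 N·mm.
Critical point at (x, y) = (42.5, 107.5) from centroid. f_tx = M·y/J = 646.6 N/mm; f_ty = M·x/J = 255.6 N/mm.
Resultant f_max = √[f_tx² + (f_v + f_ty)²] = √[646.6² + (206.3 + 255.6)²] = 794.7 N/mm.
Capacity per unit length: φr_n = 0.75 × 0.6 × 620 × (0.707 × 8) = 1578 N/mm.
794.7 ≤ 1578 → adequate.

f_max ≈ 795 N/mm; adequate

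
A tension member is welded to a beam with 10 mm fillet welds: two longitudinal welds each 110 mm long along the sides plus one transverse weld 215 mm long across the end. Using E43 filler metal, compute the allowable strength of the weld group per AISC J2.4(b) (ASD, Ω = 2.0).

R_n/Ω ≈ 465 kN

E43XX → F_EXX = 430 MPa.
t_e = 0.707 × 10 = 7.07 mm.
R_nwl = 0.6 × 430 × 7.07 × 220 × 10⁻³ = 401.3 kN (longitudinal, 2 welds).
R_nwt = 0.6 × 430 × 7.07 × 215 × 10⁻³ = 392.2 kN (transverse, base value).
(i) R_nwl + R_nwt = 793.5 kN; (ii) 0.85 R_nwl + 1.5 R_nwt = 929.4 kN.
R_n = max = 929.4 kN [governs: (ii)]; R_n/Ω = 464.7 kN.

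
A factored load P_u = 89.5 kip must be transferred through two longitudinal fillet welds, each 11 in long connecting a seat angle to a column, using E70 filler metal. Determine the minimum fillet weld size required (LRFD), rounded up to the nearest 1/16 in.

E70XX → F_EXX = 70 ksi.
Total weld length L = 22 in.
Required throat t_e = P_u / (φ × 0.6 F_EXX × L) = 89.5 / (0.75 × 0.6 × 70 × 22) = 0.1291 in.
Required leg w = t_e / 0.707 = 0.1827 in → use 3/16 in.

w = 3/16 in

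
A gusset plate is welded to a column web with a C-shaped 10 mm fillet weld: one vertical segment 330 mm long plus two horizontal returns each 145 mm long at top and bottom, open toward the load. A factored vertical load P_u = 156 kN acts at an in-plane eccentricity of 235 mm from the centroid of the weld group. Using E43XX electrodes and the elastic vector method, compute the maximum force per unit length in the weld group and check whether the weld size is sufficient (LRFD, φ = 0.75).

f_max ≈ 767 N/mm; adequate

E43XX → F_EXX = 430 MPa.
Total weld length L_w = 620 mm. Treat welds as unit-width lines.
Centroid: x̄ = 2×145×72.5 / 620 = 33.91 mm from the vertical weld.
Polar moment about centroid: J = I_x + I_y = [330³/12 + 2×145×165²] + [330×33.91² + 2(145³/12 + 145×38.59²)] = 12210000 mm³.
Direct shear f_v = P/L_w = 156×10³ / 620 = 251.6 N/mm (vertical).
Torsion M = P·e = 156×10³ × 235 = 36660000 N·mm.
Critical point at (x, y) = (111.1, 165) from centroid. f_tx = M·y/J = 495.4 N/mm; f_ty = M·x/J = 333.6 N/mm.
Resultant f_max = √[f_tx² + (f_v + f_ty)²] = √[495.4² + (251.6 + 333.6)²] = 766.7 N/mm.
Capacity per unit length: φr_n = 0.75 × 0.6 × 430 × (0.707 × 10) = 1368 N/mm.
766.7 ≤ 1368 → adequate.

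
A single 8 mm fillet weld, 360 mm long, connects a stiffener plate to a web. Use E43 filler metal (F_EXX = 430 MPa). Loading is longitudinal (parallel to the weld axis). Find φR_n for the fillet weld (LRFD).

Effective throat t_e = 0.707 × 8 = 5.656 mm.
Total length L = 360 mm; A_we = 5.656 × 360 = 2036 mm².
F_nw = 0.6 F_EXX = 0.6 × 430 = 258 MPa.
φR_n = 0.75 × 258 × 2036 × 10⁻³ = 394 kN.

φR_n ≈ 394 kN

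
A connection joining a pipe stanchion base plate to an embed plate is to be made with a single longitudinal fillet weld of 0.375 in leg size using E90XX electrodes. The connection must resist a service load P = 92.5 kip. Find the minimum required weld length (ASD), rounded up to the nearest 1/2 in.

L = 13 in

E90XX → F_EXX = 90 ksi.
Throat t_e = 0.707 × 0.375 = 0.2651 in.
r_n/Ω = (0.6 × 90 × 0.2651) / 2.0 = 7.158 kip/in.
L_req = P / (r_n/Ω) = 92.5 / 7.158 = 12.92 in total.
Round up → use L = 13 in.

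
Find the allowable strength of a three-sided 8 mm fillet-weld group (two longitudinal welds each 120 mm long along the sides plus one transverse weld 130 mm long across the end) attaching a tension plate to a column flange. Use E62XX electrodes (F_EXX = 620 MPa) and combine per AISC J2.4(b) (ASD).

R_n/Ω ≈ 420 kN

t_e = 0.707 × 8 = 5.656 mm.
R_nwl = 0.6 × 620 × 5.656 × 240 × 10⁻³ = 505 kN (longitudinal, 2 welds).
R_nwt = 0.6 × 620 × 5.656 × 130 × 10⁻³ = 273.5 kN (transverse, base value).
(i) R_nwl + R_nwt = 778.5 kN; (ii) 0.85 R_nwl + 1.5 R_nwt = 839.5 kN.
R_n = max = 839.5 kN [governs: (ii)]; R_n/Ω = 419.8 kN.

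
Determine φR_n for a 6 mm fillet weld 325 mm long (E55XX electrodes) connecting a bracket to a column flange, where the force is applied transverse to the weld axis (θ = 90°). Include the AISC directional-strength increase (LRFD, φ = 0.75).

E55XX → F_EXX = 550 MPa.
t_e = 0.707 × 6 = 4.242 mm; A_we = 4.242 × 325 = 1379 mm².
Directional factor: 1.0 + 0.5 sin^1.5(90°) = 1.5.
F_nw = 0.6 × 550 × 1.5 = 495 MPa.
φR_n = 0.75 × 495 × 1379 × 10⁻³ = 511.8 kN.

φR_n ≈ 512 kN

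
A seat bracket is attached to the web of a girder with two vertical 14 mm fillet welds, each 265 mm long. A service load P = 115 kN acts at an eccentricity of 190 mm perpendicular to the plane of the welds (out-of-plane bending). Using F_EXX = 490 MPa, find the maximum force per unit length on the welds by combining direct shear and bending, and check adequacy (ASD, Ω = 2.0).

f_max ≈ 958 N/mm; adequate

L_w = 2 × 265 = 530 mm; section modulus (unit throat) S = 2 × L²/6 = 23410 mm².
Direct shear f_v = P/L_w = 115×10³/530 = 217 N/mm.
Moment M = P × e = 115×10³ × 190 = 21850000 N·mm; bending f_b = M/S = 933.4 N/mm.
f_max = √(f_v² + f_b²) = √(217² + 933.4²) = 958.3 N/mm.
r_n/Ω = (1/2.0) × 0.6 × 490 × (0.707 × 14) = 1455 N/mm → adequate.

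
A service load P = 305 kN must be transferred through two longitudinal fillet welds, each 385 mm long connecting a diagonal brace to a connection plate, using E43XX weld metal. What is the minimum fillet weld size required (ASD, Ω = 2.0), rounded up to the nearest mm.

E43XX → F_EXX = 430 MPa.
Total weld length L = 770 mm.
Required throat t_e = P × Ω / (0.6 F_EXX × L) = 305 × 2.0 / (0.6 × 430 × 770 × 10⁻³) = 3.071 mm.
Required leg w = t_e / 0.707 = 4.343 mm → use 5 mm.

w = 5 mm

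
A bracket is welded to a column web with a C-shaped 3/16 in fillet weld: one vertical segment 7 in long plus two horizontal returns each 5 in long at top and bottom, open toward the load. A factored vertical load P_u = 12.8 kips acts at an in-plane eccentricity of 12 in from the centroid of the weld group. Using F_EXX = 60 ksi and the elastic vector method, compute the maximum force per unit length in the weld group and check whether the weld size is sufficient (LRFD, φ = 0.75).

Total weld length L_w = 17 in. Treat welds as unit-width lines.
Centroid: x̄ = 2×5×2.5 / 17 = 1.471 in from the vertical weld.
Polar moment about centroid: J = I_x + I_y = [7³/12 + 2×5×3.5²] + [7×1.471² + 2(5³/12 + 5×1.029²)] = 197.7 in³.
Direct shear f_v = P/L_w = 12.8 / 17 = 0.7529 kip/in (vertical).
Torsion M = P·e = 12.8 × 12 = 153.6 kip·in.
Critical point at (x, y) = (3.529, 3.5) from centroid. f_tx = M·y/J = 2.72 kip/in; f_ty = M·x/J = 2.743 kip/in.
Resultant f_max = √[f_tx² + (f_v + f_ty)²] = √[2.72² + (0.7529 + 2.743)²] = 4.429 kip/in.
Capacity per unit length: φr_n = 0.75 × 0.6 × 60 × (0.707 × 0.1875) = 3.579 kip/in.
4.429 > 3.579 → NOT adequate.

f_max ≈ 4.43 kip/in; NOT adequate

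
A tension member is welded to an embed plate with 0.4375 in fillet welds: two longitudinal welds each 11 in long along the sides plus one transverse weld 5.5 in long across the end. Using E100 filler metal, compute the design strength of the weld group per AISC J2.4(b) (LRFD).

φR_n ≈ 383 kips

E100XX → F_EXX = 100 ksi.
t_e = 0.707 × 0.4375 = 0.3093 in.
R_nwl = 0.6 × 100 × 0.3093 × 22 = 408.3 kips (longitudinal, 2 welds).
R_nwt = 0.6 × 100 × 0.3093 × 5.5 = 102.1 kips (transverse, base value).
(i) R_nwl + R_nwt = 510.4 kips; (ii) 0.85 R_nwl + 1.5 R_nwt = 500.2 kips.
R_n = max = 510.4 kips [governs: (i)]; φR_n = 382.8 kips.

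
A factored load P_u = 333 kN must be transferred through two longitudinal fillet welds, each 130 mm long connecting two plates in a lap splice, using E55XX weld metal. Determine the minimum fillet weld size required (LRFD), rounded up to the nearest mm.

w = 8 mm

E55XX → F_EXX = 550 MPa.
Total weld length L = 260 mm.
Required throat t_e = P_u / (φ × 0.6 F_EXX × L) = 333 / (0.75 × 0.6 × 550 × 260 × 10⁻³) = 5.175 mm.
Required leg w = t_e / 0.707 = 7.319 mm → use 8 mm.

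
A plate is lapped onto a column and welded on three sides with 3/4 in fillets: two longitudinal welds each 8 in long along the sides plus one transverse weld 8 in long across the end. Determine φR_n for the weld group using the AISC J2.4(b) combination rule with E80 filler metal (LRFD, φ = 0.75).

φR_n ≈ 489 kips

E80XX → F_EXX = 80 ksi.
t_e = 0.707 × 0.75 = 0.5302 in.
R_nwl = 0.6 × 80 × 0.5302 × 16 = 407.2 kips (longitudinal, 2 welds).
R_nwt = 0.6 × 80 × 0.5302 × 8 = 203.6 kips (transverse, base value).
(i) R_nwl + R_nwt = 610.8 kips; (ii) 0.85 R_nwl + 1.5 R_nwt = 651.6 kips.
R_n = max = 651.6 kips [governs: (ii)]; φR_n = 488.7 kips.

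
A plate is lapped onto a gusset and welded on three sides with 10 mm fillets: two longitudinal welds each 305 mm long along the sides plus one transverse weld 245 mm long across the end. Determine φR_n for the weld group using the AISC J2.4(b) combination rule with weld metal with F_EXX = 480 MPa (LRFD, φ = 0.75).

t_e = 0.707 × 10 = 7.07 mm.
R_nwl = 0.6 × 480 × 7.07 × 610 × 10⁻³ = 1242 kN (longitudinal, 2 welds).
R_nwt = 0.6 × 480 × 7.07 × 245 × 10⁻³ = 498.9 kN (transverse, base value).
(i) R_nwl + R_nwt = 1741 kN; (ii) 0.85 R_nwl + 1.5 R_nwt = 1804 kN.
R_n = max = 1804 kN [governs: (ii)]; φR_n = 1353 kN.

φR_n ≈ 1350 kN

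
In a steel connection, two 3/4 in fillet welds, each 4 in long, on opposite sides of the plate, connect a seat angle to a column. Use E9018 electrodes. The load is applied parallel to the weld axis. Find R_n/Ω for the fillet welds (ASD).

R_n/Ω ≈ 115 kips

E90XX → F_EXX = 90 ksi.
Effective throat t_e = 0.707 × 0.75 = 0.5302 in.
Total length L = 8 in; A_we = 0.5302 × 8 = 4.242 in².
F_nw = 0.6 F_EXX = 0.6 × 90 = 54 ksi.
R_n = 54 × 4.242 = 229.1 kips; R_n/Ω = 229.1/2.0 = 114.5 kips.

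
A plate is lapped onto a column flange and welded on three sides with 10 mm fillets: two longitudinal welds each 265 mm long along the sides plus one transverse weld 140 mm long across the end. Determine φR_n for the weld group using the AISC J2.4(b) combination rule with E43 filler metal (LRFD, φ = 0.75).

φR_n ≈ 917 kN

E43XX → F_EXX = 430 MPa.
t_e = 0.707 × 10 = 7.07 mm.
R_nwl = 0.6 × 430 × 7.07 × 530 × 10⁻³ = 966.8 kN (longitudinal, 2 welds).
R_nwt = 0.6 × 430 × 7.07 × 140 × 10⁻³ = 255.4 kN (transverse, base value).
(i) R_nwl + R_nwt = 1222 kN; (ii) 0.85 R_nwl + 1.5 R_nwt = 1205 kN.
R_n = max = 1222 kN [governs: (i)]; φR_n = 916.6 kN.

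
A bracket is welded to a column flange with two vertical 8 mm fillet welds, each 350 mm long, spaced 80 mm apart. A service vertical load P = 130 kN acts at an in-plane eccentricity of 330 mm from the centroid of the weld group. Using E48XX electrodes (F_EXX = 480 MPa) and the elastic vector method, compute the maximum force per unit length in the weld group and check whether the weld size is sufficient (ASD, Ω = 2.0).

Total weld length L_w = 700 mm. Treat welds as unit-width lines.
Polar moment about centroid: J = 2[d³/12 + d(b/2)²] = 2[350³/12 + 350×40²] = 8266000 mm³.
Direct shear f_v = P/L_w = 130×10³ / 700 = 185.7 N/mm (vertical).
Torsion M = P·e = 130×10³ × 330 = 42900000 N·mm.
Critical point at (x, y) = (40, 175) from centroid. f_tx = M·y/J = 908.3 N/mm; f_ty = M·x/J = 207.6 N/mm.
Resultant f_max = √[f_tx² + (f_v + f_ty)²] = √[908.3² + (185.7 + 207.6)²] = 989.8 N/mm.
Capacity per unit length: r_n/Ω = (1/2.0) × 0.6 × 480 × (0.707 × 8) = 814.5 N/mm.
989.8 > 814.5 → NOT adequate.

f_max ≈ 990 N/mm; NOT adequate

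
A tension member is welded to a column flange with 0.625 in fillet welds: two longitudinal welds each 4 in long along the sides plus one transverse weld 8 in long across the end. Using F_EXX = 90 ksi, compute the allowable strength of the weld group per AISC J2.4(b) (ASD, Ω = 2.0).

t_e = 0.707 × 0.625 = 0.4419 in.
R_nwl = 0.6 × 90 × 0.4419 × 8 = 190.9 kips (longitudinal, 2 welds).
R_nwt = 0.6 × 90 × 0.4419 × 8 = 190.9 kips (transverse, base value).
(i) R_nwl + R_nwt = 381.8 kips; (ii) 0.85 R_nwl + 1.5 R_nwt = 448.6 kips.
R_n = max = 448.6 kips [governs: (ii)]; R_n/Ω = 224.3 kips.

R_n/Ω ≈ 224 kips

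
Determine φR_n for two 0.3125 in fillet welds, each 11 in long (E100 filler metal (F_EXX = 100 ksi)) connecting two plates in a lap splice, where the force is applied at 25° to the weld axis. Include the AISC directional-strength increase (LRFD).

t_e = 0.707 × 0.3125 = 0.2209 in; A_we = 0.2209 × 22 = 4.861 in².
Directional factor: 1.0 + 0.5 sin^1.5(25°) = 1.137.
F_nw = 0.6 × 100 × 1.137 = 68.24 ksi.
φR_n = 0.75 × 68.24 × 4.861 = 248.8 kips.

φR_n ≈ 249 kips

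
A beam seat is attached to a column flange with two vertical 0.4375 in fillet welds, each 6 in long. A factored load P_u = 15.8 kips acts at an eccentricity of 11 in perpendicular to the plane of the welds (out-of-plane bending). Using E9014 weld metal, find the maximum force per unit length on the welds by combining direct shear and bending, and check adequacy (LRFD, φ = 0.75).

f_max ≈ 14.5 kip/in; NOT adequate

E90XX → F_EXX = 90 ksi.
L_w = 2 × 6 = 12 in; section modulus (unit throat) S = 2 × L²/6 = 12 in².
Direct shear f_v = P/L_w = 15.8/12 = 1.317 kip/in.
Moment M = P × e = 15.8 × 11 = 173.8 kip·in; bending f_b = M/S = 14.48 kip/in.
f_max = √(f_v² + f_b²) = √(1.317² + 14.48²) = 14.54 kip/in.
φr_n = 0.75 × 0.6 × 90 × (0.707 × 0.4375) = 12.53 kip/in → NOT adequate.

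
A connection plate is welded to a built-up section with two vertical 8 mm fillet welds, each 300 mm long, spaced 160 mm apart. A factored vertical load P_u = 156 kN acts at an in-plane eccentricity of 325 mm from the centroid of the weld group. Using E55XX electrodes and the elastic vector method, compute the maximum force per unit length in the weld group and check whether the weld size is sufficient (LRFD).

f_max ≈ 1180 N/mm; adequate

E55XX → F_EXX = 550 MPa.
Total weld length L_w = 600 mm. Treat welds as unit-width lines.
Polar moment about centroid: J = 2[d³/12 + d(b/2)²] = 2[300³/12 + 300×80²] = 8340000 mm³.
Direct shear f_v = P/L_w = 156×10³ / 600 = 260 N/mm (vertical).
Torsion M = P·e = 156×10³ × 325 = 50700000 N·mm.
Critical point at (x, y) = (80, 150) from centroid. f_tx = M·y/J = 911.9 N/mm; f_ty = M·x/J = 486.3 N/mm.
Resultant f_max = √[f_tx² + (f_v + f_ty)²] = √[911.9² + (260 + 486.3)²] = 1178 N/mm.
Capacity per unit length: φr_n = 0.75 × 0.6 × 550 × (0.707 × 8) = 1400 N/mm.
1178 ≤ 1400 → adequate.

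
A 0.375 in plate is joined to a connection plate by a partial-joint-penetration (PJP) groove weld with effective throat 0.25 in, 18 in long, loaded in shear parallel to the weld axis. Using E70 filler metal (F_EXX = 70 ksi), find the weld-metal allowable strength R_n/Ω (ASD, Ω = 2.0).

Effective throat (given) t_e = 0.25 in.
A_we = 0.25 × 18 = 4.5 in².
F_nw = 0.6 F_EXX = 42 ksi.
R_n/Ω = (42 × 4.5) / 2.0 = 94.5 kip.

R_n/Ω ≈ 94.5 kip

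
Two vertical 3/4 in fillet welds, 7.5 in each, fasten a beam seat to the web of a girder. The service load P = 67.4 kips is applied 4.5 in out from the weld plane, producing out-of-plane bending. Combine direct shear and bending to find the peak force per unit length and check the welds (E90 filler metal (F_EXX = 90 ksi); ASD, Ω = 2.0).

f_max ≈ 16.8 kip/in; NOT adequate

L_w = 2 × 7.5 = 15 in; section modulus (unit throat) S = 2 × L²/6 = 18.75 in².
Direct shear f_v = P/L_w = 67.4/15 = 4.493 kip/in.
Moment M = P × e = 67.4 × 4.5 = 303.3 kip·in; bending f_b = M/S = 16.18 kip/in.
f_max = √(f_v² + f_b²) = √(4.493² + 16.18²) = 16.79 kip/in.
r_n/Ω = (1/2.0) × 0.6 × 90 × (0.707 × 0.75) = 14.32 kip/in → NOT adequate.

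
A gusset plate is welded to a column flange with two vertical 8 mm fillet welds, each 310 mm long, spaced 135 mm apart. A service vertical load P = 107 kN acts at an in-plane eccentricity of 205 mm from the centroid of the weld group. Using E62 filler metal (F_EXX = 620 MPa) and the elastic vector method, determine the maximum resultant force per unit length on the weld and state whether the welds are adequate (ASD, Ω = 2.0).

f_max ≈ 567 N/mm; adequate

Total weld length L_w = 620 mm. Treat welds as unit-width lines.
Polar moment about centroid: J = 2[d³/12 + d(b/2)²] = 2[310³/12 + 310×67.5²] = 7790000 mm³.
Direct shear f_v = P/L_w = 107×10³ / 620 = 172.6 N/mm (vertical).
Torsion M = P·e = 107×10³ × 205 = 21935000 N·mm.
Critical point at (x, y) = (67.5, 155) from centroid. f_tx = M·y/J = 436.4 N/mm; f_ty = M·x/J = 190.1 N/mm.
Resultant f_max = √[f_tx² + (f_v + f_ty)²] = √[436.4² + (172.6 + 190.1)²] = 567.4 N/mm.
Capacity per unit length: r_n/Ω = (1/2.0) × 0.6 × 620 × (0.707 × 8) = 1052 N/mm.
567.4 ≤ 1052 → adequate.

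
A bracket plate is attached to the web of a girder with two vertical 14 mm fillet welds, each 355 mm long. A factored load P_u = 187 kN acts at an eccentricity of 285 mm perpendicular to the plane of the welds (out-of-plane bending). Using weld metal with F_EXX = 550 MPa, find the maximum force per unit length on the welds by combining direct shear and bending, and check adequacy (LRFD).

L_w = 2 × 355 = 710 mm; section modulus (unit throat) S = 2 × L²/6 = 42010 mm².
Direct shear f_v = P/L_w = 187×10³/710 = 263.4 N/mm.
Moment M = P × e = 187×10³ × 285 = 53295000 N·mm; bending f_b = M/S = 1269 N/mm.
f_max = √(f_v² + f_b²) = √(263.4² + 1269²) = 1296 N/mm.
φr_n = 0.75 × 0.6 × 550 × (0.707 × 14) = 2450 N/mm → adequate.

f_max ≈ 1300 N/mm; adequate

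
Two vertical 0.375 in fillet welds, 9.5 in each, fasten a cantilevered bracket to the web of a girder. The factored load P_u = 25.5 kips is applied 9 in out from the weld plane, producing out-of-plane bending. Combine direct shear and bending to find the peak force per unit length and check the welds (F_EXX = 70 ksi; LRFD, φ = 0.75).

f_max ≈ 7.75 kip/in; adequate

L_w = 2 × 9.5 = 19 in; section modulus (unit throat) S = 2 × L²/6 = 30.08 in².
Direct shear f_v = P/L_w = 25.5/19 = 1.342 kip/in.
Moment M = P × e = 25.5 × 9 = 229.5 kip·in; bending f_b = M/S = 7.629 kip/in.
f_max = √(f_v² + f_b²) = √(1.342² + 7.629²) = 7.746 kip/in.
φr_n = 0.75 × 0.6 × 70 × (0.707 × 0.375) = 8.351 kip/in → adequate.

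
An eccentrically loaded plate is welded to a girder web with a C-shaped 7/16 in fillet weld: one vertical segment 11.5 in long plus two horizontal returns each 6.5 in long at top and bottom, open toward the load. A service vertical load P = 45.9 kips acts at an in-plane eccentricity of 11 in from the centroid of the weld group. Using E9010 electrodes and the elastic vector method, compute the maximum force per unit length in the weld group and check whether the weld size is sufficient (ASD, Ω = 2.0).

E90XX → F_EXX = 90 ksi.
Total weld length L_w = 24.5 in. Treat welds as unit-width lines.
Centroid: x̄ = 2×6.5×3.25 / 24.5 = 1.724 in from the vertical weld.
Polar moment about centroid: J = I_x + I_y = [11.5³/12 + 2×6.5×5.75²] + [11.5×1.724² + 2(6.5³/12 + 6.5×1.526²)] = 666.8 in³.
Direct shear f_v = P/L_w = 45.9 / 24.5 = 1.873 kip/in (vertical).
Torsion M = P·e = 45.9 × 11 = 504.9 kip·in.
Critical point at (x, y) = (4.776, 5.75) from centroid. f_tx = M·y/J = 4.354 kip/in; f_ty = M·x/J = 3.616 kip/in.
Resultant f_max = √[f_tx² + (f_v + f_ty)²] = √[4.354² + (1.873 + 3.616)²] = 7.007 kip/in.
Capacity per unit length: r_n/Ω = (1/2.0) × 0.6 × 90 × (0.707 × 0.4375) = 8.351 kip/in.
7.007 ≤ 8.351 → adequate.

f_max ≈ 7.01 kip/in; adequate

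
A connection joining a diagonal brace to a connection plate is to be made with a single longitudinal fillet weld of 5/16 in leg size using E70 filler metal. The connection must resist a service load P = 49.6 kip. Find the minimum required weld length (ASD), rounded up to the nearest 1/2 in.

L = 11 in

E70XX → F_EXX = 70 ksi.
Throat t_e = 0.707 × 0.3125 = 0.2209 in.
r_n/Ω = (0.6 × 70 × 0.2209) / 2.0 = 4.64 kip/in.
L_req = P / (r_n/Ω) = 49.6 / 4.64 = 10.69 in total.
Round up → use L = 11 in.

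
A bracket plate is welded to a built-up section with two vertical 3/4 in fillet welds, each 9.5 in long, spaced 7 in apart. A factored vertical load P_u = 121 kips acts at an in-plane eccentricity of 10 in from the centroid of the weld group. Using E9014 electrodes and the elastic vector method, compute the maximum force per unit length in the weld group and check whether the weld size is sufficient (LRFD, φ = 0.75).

E90XX → F_EXX = 90 ksi.
Total weld length L_w = 19 in. Treat welds as unit-width lines.
Polar moment about centroid: J = 2[d³/12 + d(b/2)²] = 2[9.5³/12 + 9.5×3.5²] = 375.6 in³.
Direct shear f_v = P/L_w = 121 / 19 = 6.368 kip/in (vertical).
Torsion M = P·e = 121 × 10 = 1210 kip·in.
Critical point at (x, y) = (3.5, 4.75) from centroid. f_tx = M·y/J = 15.3 kip/in; f_ty = M·x/J = 11.27 kip/in.
Resultant f_max = √[f_tx² + (f_v + f_ty)²] = √[15.3² + (6.368 + 11.27)²] = 23.35 kip/in.
Capacity per unit length: φr_n = 0.75 × 0.6 × 90 × (0.707 × 0.75) = 21.48 kip/in.
23.35 > 21.48 → NOT adequate.

f_max ≈ 23.4 kip/in; NOT adequate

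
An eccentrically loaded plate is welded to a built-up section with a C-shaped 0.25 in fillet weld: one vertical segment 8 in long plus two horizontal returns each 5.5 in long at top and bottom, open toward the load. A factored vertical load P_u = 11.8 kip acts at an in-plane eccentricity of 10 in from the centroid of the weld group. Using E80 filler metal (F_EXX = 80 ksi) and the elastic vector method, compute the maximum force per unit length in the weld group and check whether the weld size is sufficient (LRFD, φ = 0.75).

f_max ≈ 2.81 kip/in; adequate

Total weld length L_w = 19 in. Treat welds as unit-width lines.
Centroid: x̄ = 2×5.5×2.75 / 19 = 1.592 in from the vertical weld.
Polar moment about centroid: J = I_x + I_y = [8³/12 + 2×5.5×4²] + [8×1.592² + 2(5.5³/12 + 5.5×1.158²)] = 281.4 in³.
Direct shear f_v = P/L_w = 11.8 / 19 = 0.6211 kip/in (vertical).
Torsion M = P·e = 11.8 × 10 = 118 kip·in.
Critical point at (x, y) = (3.908, 4) from centroid. f_tx = M·y/J = 1.677 kip/in; f_ty = M·x/J = 1.639 kip/in.
Resultant f_max = √[f_tx² + (f_v + f_ty)²] = √[1.677² + (0.6211 + 1.639)²] = 2.814 kip/in.
Capacity per unit length: φr_n = 0.75 × 0.6 × 80 × (0.707 × 0.25) = 6.363 kip/in.
2.814 ≤ 6.363 → adequate.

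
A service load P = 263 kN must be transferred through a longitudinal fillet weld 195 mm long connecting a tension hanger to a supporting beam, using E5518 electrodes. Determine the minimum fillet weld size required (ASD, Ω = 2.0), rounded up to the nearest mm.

E55XX → F_EXX = 550 MPa.
Total weld length L = 195 mm.
Required throat t_e = P × Ω / (0.6 F_EXX × L) = 263 × 2.0 / (0.6 × 550 × 195 × 10⁻³) = 8.174 mm.
Required leg w = t_e / 0.707 = 11.56 mm → use 12 mm.

w = 12 mm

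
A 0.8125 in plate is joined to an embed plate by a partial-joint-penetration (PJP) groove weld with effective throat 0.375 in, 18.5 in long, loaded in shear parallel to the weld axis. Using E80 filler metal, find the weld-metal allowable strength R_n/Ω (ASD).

R_n/Ω ≈ 166 kip

E80XX → F_EXX = 80 ksi.
Effective throat (given) t_e = 0.375 in.
A_we = 0.375 × 18.5 = 6.938 in².
F_nw = 0.6 F_EXX = 48 ksi.
R_n/Ω = (48 × 6.938) / 2.0 = 166.5 kip.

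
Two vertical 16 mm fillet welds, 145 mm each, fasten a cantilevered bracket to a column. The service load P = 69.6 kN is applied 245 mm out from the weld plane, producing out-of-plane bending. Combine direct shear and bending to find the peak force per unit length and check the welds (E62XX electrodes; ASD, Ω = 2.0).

f_max ≈ 2440 N/mm; NOT adequate

E62XX → F_EXX = 620 MPa.
L_w = 2 × 145 = 290 mm; section modulus (unit throat) S = 2 × L²/6 = 7008 mm².
Direct shear f_v = P/L_w = 69.6×10³/290 = 240 N/mm.
Moment M = P × e = 69.6×10³ × 245 = 17052000 N·mm; bending f_b = M/S = 2433 N/mm.
f_max = √(f_v² + f_b²) = √(240² + 2433²) = 2445 N/mm.
r_n/Ω = (1/2.0) × 0.6 × 620 × (0.707 × 16) = 2104 N/mm → NOT adequate.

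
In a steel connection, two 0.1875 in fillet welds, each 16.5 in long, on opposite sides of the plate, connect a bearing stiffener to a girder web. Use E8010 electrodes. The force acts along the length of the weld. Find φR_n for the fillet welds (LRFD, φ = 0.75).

φR_n ≈ 157 kips

E80XX → F_EXX = 80 ksi.
Effective throat t_e = 0.707 × 0.1875 = 0.1326 in.
Total length L = 33 in; A_we = 0.1326 × 33 = 4.375 in².
F_nw = 0.6 F_EXX = 0.6 × 80 = 48 ksi.
φR_n = 0.75 × 48 × 4.375 = 157.5 kips.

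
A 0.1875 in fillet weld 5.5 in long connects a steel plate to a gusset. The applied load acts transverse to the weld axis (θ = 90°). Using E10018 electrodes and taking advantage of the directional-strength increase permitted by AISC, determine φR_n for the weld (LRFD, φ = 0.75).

E100XX → F_EXX = 100 ksi.
t_e = 0.707 × 0.1875 = 0.1326 in; A_we = 0.1326 × 5.5 = 0.7291 in².
Directional factor: 1.0 + 0.5 sin^1.5(90°) = 1.5.
F_nw = 0.6 × 100 × 1.5 = 90 ksi.
φR_n = 0.75 × 90 × 0.7291 = 49.21 kips.

φR_n ≈ 49.2 kips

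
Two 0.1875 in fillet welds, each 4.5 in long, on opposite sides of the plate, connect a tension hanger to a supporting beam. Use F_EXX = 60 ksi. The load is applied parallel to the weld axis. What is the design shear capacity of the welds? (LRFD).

φR_n ≈ 32.2 kips

Effective throat t_e = 0.707 × 0.1875 = 0.1326 in.
Total length L = 9 in; A_we = 0.1326 × 9 = 1.193 in².
F_nw = 0.6 F_EXX = 0.6 × 60 = 36 ksi.
φR_n = 0.75 × 36 × 1.193 = 32.21 kips.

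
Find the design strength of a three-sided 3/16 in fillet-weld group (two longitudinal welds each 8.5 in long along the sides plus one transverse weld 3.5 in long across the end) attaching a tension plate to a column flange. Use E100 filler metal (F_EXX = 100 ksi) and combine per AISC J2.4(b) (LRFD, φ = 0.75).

φR_n ≈ 122 kips

t_e = 0.707 × 0.1875 = 0.1326 in.
R_nwl = 0.6 × 100 × 0.1326 × 17 = 135.2 kips (longitudinal, 2 welds).
R_nwt = 0.6 × 100 × 0.1326 × 3.5 = 27.84 kips (transverse, base value).
(i) R_nwl + R_nwt = 163.1 kips; (ii) 0.85 R_nwl + 1.5 R_nwt = 156.7 kips.
R_n = max = 163.1 kips [governs: (i)]; φR_n = 122.3 kips.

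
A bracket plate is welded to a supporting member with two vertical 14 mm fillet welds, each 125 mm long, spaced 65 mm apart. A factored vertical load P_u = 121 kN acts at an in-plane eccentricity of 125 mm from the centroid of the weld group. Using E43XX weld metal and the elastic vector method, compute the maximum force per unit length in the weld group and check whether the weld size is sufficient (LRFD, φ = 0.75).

f_max ≈ 2080 N/mm; NOT adequate

E43XX → F_EXX = 430 MPa.
Total weld length L_w = 250 mm. Treat welds as unit-width lines.
Polar moment about centroid: J = 2[d³/12 + d(b/2)²] = 2[125³/12 + 125×32.5²] = 589600 mm³.
Direct shear f_v = P/L_w = 121×10³ / 250 = 484 N/mm (vertical).
Torsion M = P·e = 121×10³ × 125 = 15125000 N·mm.
Critical point at (x, y) = (32.5, 62.5) from centroid. f_tx = M·y/J = 1603 N/mm; f_ty = M·x/J = 833.7 N/mm.
Resultant f_max = √[f_tx² + (f_v + f_ty)²] = √[1603² + (484 + 833.7)²] = 2075 N/mm.
Capacity per unit length: φr_n = 0.75 × 0.6 × 430 × (0.707 × 14) = 1915 N/mm.
2075 > 1915 → NOT adequate.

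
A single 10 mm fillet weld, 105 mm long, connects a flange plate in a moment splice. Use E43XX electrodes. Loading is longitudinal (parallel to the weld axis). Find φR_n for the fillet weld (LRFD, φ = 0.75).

E43XX → F_EXX = 430 MPa.
Effective throat t_e = 0.707 × 10 = 7.07 mm.
Total length L = 105 mm; A_we = 7.07 × 105 = 742.3 mm².
F_nw = 0.6 F_EXX = 0.6 × 430 = 258 MPa.
φR_n = 0.75 × 258 × 742.3 × 10⁻³ = 143.6 kN.

φR_n ≈ 144 kN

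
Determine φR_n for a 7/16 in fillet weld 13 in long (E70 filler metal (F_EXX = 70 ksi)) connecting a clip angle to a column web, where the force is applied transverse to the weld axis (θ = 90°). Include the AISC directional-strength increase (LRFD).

φR_n ≈ 190 kip

t_e = 0.707 × 0.4375 = 0.3093 in; A_we = 0.3093 × 13 = 4.021 in².
Directional factor: 1.0 + 0.5 sin^1.5(90°) = 1.5.
F_nw = 0.6 × 70 × 1.5 = 63 ksi.
φR_n = 0.75 × 63 × 4.021 = 190 kip.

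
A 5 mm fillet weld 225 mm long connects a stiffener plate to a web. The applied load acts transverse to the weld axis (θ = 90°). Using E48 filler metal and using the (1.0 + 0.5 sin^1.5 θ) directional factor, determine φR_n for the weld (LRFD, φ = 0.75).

φR_n ≈ 258 kN

E48XX → F_EXX = 480 MPa.
t_e = 0.707 × 5 = 3.535 mm; A_we = 3.535 × 225 = 795.4 mm².
Directional factor: 1.0 + 0.5 sin^1.5(90°) = 1.5.
F_nw = 0.6 × 480 × 1.5 = 432 MPa.
φR_n = 0.75 × 432 × 795.4 × 10⁻³ = 257.7 kN.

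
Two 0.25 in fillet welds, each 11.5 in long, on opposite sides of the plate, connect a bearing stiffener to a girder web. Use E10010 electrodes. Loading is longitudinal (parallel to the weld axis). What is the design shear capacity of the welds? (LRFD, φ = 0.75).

E100XX → F_EXX = 100 ksi.
Effective throat t_e = 0.707 × 0.25 = 0.1767 in.
Total length L = 23 in; A_we = 0.1767 × 23 = 4.065 in².
F_nw = 0.6 F_EXX = 0.6 × 100 = 60 ksi.
φR_n = 0.75 × 60 × 4.065 = 182.9 kip.

φR_n ≈ 183 kip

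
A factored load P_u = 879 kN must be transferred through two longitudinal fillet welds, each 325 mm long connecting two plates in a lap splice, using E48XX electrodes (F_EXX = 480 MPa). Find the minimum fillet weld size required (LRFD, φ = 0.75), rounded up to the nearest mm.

w = 9 mm

Total weld length L = 650 mm.
Required throat t_e = P_u / (φ × 0.6 F_EXX × L) = 879 / (0.75 × 0.6 × 480 × 650 × 10⁻³) = 6.261 mm.
Required leg w = t_e / 0.707 = 8.855 mm → use 9 mm.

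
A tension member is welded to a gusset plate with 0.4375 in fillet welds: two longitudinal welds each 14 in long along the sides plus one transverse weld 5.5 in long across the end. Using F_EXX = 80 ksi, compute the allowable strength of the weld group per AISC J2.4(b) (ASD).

t_e = 0.707 × 0.4375 = 0.3093 in.
R_nwl = 0.6 × 80 × 0.3093 × 28 = 415.7 kip (longitudinal, 2 welds).
R_nwt = 0.6 × 80 × 0.3093 × 5.5 = 81.66 kip (transverse, base value).
(i) R_nwl + R_nwt = 497.4 kip; (ii) 0.85 R_nwl + 1.5 R_nwt = 475.8 kip.
R_n = max = 497.4 kip [governs: (i)]; R_n/Ω = 248.7 kip.

R_n/Ω ≈ 249 kip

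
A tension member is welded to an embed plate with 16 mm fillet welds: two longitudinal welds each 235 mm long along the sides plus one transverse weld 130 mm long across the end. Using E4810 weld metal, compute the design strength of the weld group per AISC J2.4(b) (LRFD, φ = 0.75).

E48XX → F_EXX = 480 MPa.
t_e = 0.707 × 16 = 11.31 mm.
R_nwl = 0.6 × 480 × 11.31 × 470 × 10⁻³ = 1531 kN (longitudinal, 2 welds).
R_nwt = 0.6 × 480 × 11.31 × 130 × 10⁻³ = 423.5 kN (transverse, base value).
(i) R_nwl + R_nwt = 1955 kN; (ii) 0.85 R_nwl + 1.5 R_nwt = 1937 kN.
R_n = max = 1955 kN [governs: (i)]; φR_n = 1466 kN.

φR_n ≈ 1470 kN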